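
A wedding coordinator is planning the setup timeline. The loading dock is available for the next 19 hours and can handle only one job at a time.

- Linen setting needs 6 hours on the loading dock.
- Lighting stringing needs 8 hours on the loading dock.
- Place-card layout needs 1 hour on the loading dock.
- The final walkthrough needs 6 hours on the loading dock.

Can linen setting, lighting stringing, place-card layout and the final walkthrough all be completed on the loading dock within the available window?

No

Running back to back, the jobs need 6 + 8 + 1 + 6 = 21 hours on the loading dock.
Since 21 > 19, they cannot all fit.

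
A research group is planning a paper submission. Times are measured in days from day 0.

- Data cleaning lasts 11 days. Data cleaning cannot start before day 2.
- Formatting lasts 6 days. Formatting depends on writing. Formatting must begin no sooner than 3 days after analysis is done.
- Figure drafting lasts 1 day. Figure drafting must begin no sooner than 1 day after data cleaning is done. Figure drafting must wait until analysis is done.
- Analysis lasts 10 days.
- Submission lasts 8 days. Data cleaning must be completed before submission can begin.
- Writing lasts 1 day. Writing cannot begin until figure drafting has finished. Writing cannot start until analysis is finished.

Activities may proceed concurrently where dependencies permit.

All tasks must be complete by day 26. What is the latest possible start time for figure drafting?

Formatting has no dependents, so it just needs to finish by day 26. Starting by 26 − 6 = day 20 achieves that.
Writing has to be done before formatting (must start by day 20). That means finishing by day 20, i.e. starting by 20 − 1 = day 19.
Figure drafting must finish before writing (must start by day 19). With a 1-day duration, figure drafting must start by 19 − 1 = day 18.

18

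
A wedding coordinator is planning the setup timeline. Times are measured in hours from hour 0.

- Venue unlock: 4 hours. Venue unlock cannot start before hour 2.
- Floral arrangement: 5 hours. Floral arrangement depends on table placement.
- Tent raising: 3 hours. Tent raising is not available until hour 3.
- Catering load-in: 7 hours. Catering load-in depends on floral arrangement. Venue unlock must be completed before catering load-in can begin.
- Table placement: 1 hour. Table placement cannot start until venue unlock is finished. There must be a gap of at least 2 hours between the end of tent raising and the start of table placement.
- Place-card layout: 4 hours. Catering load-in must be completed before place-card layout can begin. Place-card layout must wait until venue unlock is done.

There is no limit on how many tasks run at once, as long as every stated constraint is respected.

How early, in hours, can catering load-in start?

14

After its own release at hour 3, tent raising can start at hour 3 and finishes at hour 6.
Venue unlock waits on its own release at hour 2, so it starts at hour 2 and finishes at 2 + 4 = hour 6.
Table placement has to wait for venue unlock (finishes hour 6); tent raising (finishes hour 6, plus 2-hour gap → hour 8). The latest of these is hour 8, so table placement runs hour 8 to 8 + 1 = hour 9.
Floral arrangement waits on table placement (finishes hour 9), so it starts at hour 9 and finishes at 9 + 5 = hour 14.
Catering load-in waits on floral arrangement (finishes hour 14); venue unlock (finishes hour 6). The latest of these is hour 14, which is the earliest catering load-in can start.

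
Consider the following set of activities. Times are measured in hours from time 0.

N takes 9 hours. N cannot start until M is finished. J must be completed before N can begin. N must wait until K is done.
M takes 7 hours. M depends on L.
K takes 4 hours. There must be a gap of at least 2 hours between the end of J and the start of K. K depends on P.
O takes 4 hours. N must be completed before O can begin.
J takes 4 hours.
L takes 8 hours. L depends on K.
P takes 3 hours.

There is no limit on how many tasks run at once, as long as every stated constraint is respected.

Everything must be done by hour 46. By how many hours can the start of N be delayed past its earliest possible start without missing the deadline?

Nothing blocks P, so it runs from hour 0 to hour 3.
Nothing blocks J, so it runs from hour 0 to hour 4.
K needs all of J (finishes hour 4, plus 2-hour gap → hour 6); P (finishes hour 3). That puts its earliest start at hour 6; it finishes at 6 + 4 = hour 10.
After K (finishes hour 10), L can start at hour 10 and finishes at hour 18.
M waits on L (finishes hour 18), so it starts at hour 18 and finishes at 18 + 7 = hour 25.
N cannot start until M (finishes hour 25); J (finishes hour 4); K (finishes hour 10). The controlling bound is hour 25, so N finishes at 25 + 9 = hour 34.

Working backward from the deadline:
To finish by hour 46, O (duration 4) must start no later than hour 42.
N feeds into O (must start by hour 42); so N must finish by hour 42 and therefore start by hour 33.
So N can start as early as hour 25 and as late as hour 33, giving 33 − 25 = 8 hours of slack.

8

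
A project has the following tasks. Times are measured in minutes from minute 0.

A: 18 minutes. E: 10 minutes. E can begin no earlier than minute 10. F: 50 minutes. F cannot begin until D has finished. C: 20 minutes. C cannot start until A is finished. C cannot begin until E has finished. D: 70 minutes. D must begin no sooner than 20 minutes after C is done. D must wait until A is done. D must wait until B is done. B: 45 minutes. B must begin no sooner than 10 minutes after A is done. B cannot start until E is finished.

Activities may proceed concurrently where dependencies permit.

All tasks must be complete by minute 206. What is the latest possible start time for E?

31

F must finish by minute 206; it takes 50 minutes, so it must start by 206 − 50 = minute 156.
D feeds into F (must start by minute 156); so D must finish by minute 156 and therefore start by minute 86.
B feeds into D (must start by minute 86); so B must finish by minute 86 and therefore start by minute 41.
C has to be done before D (must start by minute 86, minus 20-minute gap → minute 66). That means finishing by minute 66, i.e. starting by 66 − 20 = minute 46.
E must finish in time for B (must start by minute 41); C (must start by minute 46). The tightest is minute 41, so E must start by 41 − 10 = minute 31.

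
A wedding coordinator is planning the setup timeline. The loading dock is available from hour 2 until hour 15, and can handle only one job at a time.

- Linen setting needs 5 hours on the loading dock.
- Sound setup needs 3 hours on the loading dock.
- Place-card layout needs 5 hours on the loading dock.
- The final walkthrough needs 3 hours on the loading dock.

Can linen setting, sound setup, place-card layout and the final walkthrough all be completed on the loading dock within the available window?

The loading dock window is 15 − 2 = 13 hours.
Running back to back, the jobs need 5 + 3 + 5 + 3 = 16 hours on the loading dock.
Since 16 > 13, they cannot all fit.

No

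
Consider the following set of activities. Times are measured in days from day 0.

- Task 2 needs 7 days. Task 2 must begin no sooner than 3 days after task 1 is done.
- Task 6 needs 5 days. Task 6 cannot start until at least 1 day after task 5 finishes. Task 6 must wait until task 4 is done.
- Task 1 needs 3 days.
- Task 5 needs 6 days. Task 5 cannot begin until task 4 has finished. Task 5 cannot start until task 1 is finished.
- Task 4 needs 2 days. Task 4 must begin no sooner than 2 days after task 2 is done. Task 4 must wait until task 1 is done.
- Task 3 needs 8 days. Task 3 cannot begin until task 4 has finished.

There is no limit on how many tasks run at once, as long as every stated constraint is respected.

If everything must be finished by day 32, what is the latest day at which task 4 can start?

Task 3 must finish by day 32; it takes 8 days, so it must start by 32 − 8 = day 24.
To finish by day 32, task 6 (duration 5) must start no later than day 27.
Since task 6 (must start by day 27, minus 1-day gap → day 26) depends on it, task 5 must finish by day 26. Backing off its 6-day duration gives a latest start of day 20.
Task 4 feeds task 3 (must start by day 24); task 5 (must start by day 20); task 6 (must start by day 27). Taking the minimum, task 4 must finish by day 20 and start by 20 − 2 = day 18.

18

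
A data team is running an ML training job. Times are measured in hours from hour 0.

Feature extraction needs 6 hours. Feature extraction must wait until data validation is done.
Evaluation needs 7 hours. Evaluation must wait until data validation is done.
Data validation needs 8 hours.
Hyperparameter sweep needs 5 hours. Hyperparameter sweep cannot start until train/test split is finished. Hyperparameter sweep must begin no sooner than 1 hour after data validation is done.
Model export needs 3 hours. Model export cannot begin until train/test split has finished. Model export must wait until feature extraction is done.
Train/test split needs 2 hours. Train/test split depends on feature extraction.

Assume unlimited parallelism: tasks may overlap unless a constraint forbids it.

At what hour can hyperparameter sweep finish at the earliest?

Data validation has no prerequisites, so it starts at hour 0 and finishes at hour 8.
After data validation (finishes hour 8), feature extraction can start at hour 8 and finishes at hour 14.
Train/test split cannot begin until feature extraction (finishes hour 14). It runs from hour 14 to 14 + 2 = hour 16.
For hyperparameter sweep: train/test split (finishes hour 16); data validation (finishes hour 8, plus 1-hour gap → hour 9). Taking the maximum gives a start of hour 16, and it finishes at 16 + 5 = hour 21.

21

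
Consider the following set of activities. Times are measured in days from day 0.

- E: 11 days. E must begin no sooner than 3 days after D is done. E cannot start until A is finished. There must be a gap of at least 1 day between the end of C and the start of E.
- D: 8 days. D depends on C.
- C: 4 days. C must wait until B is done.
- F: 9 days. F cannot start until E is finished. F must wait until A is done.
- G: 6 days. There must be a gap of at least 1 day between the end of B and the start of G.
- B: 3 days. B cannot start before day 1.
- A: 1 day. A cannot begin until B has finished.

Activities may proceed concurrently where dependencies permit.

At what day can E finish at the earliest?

30

After its own release at day 1, B can start at day 1 and finishes at day 4.
After B (finishes day 4), C can start at day 4 and finishes at day 8.
D cannot begin until C (finishes day 8). It runs from day 8 to 8 + 8 = day 16.
After B (finishes day 4), A can start at day 4 and finishes at day 5.
E has to wait for D (finishes day 16, plus 3-day gap → day 19); A (finishes day 5); C (finishes day 8, plus 1-day gap → day 9). The latest of these is day 19, so E runs day 19 to 19 + 11 = day 30.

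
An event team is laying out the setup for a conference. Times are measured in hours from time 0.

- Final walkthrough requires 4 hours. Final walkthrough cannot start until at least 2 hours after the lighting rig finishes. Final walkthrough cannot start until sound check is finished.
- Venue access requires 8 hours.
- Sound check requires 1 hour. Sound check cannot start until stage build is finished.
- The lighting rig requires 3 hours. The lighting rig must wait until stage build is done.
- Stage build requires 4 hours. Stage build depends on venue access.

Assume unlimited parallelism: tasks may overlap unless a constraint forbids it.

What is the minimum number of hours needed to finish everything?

21

Venue access can start immediately at hour 0; it finishes at hour 8.
Stage build cannot begin until venue access (finishes hour 8). It runs from hour 8 to 8 + 4 = hour 12.
Sound check cannot begin until stage build (finishes hour 12). It runs from hour 12 to 12 + 1 = hour 13.
The lighting rig cannot begin until stage build (finishes hour 12). It runs from hour 12 to 12 + 3 = hour 15.
Final walkthrough has to wait for the lighting rig (finishes hour 15, plus 2-hour gap → hour 17); sound check (finishes hour 13). The latest of these is hour 17, so final walkthrough runs hour 17 to 17 + 4 = hour 21.
All tasks are finished once the last one completes. Finish times: Venue access at 8, Stage build at 12, The lighting rig at 15, Sound check at 13, Final walkthrough at 21. The latest is hour 21.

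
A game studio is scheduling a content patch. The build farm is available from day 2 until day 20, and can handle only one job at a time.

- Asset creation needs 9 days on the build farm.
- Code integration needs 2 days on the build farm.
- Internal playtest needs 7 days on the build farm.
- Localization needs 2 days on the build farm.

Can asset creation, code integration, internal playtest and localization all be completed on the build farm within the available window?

No

The build farm window is 20 − 2 = 18 days.
Running back to back, the jobs need 9 + 2 + 7 + 2 = 20 days on the build farm.
Since 20 > 18, they cannot all fit.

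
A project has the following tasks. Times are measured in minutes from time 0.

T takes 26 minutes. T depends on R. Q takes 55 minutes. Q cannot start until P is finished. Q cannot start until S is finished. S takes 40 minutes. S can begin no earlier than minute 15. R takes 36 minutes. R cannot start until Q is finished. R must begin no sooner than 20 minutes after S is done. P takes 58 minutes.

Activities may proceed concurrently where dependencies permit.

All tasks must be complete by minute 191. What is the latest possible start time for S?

T must finish by minute 191; it takes 26 minutes, so it must start by 191 − 26 = minute 165.
R feeds into T (must start by minute 165); so R must finish by minute 165 and therefore start by minute 129.
Q must finish before R (must start by minute 129). With a 55-minute duration, Q must start by 129 − 55 = minute 74.
For S: Q (must start by minute 74); R (must start by minute 129, minus 20-minute gap → minute 109). The most restrictive is minute 74; with a 40-minute duration, S must start by minute 34.

34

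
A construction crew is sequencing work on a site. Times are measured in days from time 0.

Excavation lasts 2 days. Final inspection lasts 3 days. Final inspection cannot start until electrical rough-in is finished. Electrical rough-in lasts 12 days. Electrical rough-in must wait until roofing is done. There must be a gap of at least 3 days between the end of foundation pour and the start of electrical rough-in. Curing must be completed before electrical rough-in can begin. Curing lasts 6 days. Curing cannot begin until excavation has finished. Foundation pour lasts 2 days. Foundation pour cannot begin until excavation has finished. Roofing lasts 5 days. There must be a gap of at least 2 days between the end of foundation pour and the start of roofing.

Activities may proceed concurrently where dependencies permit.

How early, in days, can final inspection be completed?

Excavation can start immediately at day 0; it finishes at day 2.
After excavation (finishes day 2), curing can start at day 2 and finishes at day 8.
Foundation pour waits on excavation (finishes day 2), so it starts at day 2 and finishes at 2 + 2 = day 4.
Roofing cannot begin until foundation pour (finishes day 4, plus 2-day gap → day 6). It runs from day 6 to 6 + 5 = day 11.
Electrical rough-in needs all of roofing (finishes day 11); foundation pour (finishes day 4, plus 3-day gap → day 7); curing (finishes day 8). That puts its earliest start at day 11; it finishes at 11 + 12 = day 23.
Final inspection waits on electrical rough-in (finishes day 23), so it starts at day 23 and finishes at 23 + 3 = day 26.

26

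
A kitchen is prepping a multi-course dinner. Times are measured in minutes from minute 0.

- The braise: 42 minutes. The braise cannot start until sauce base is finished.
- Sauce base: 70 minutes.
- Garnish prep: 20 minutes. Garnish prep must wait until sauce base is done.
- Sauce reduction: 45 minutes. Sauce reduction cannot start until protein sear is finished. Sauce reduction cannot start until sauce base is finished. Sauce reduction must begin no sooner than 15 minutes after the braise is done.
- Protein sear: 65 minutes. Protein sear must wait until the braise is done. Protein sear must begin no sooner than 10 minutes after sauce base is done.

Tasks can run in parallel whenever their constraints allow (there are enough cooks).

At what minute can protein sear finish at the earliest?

177

Sauce base has no prerequisites, so it starts at minute 0 and finishes at minute 70.
The braise waits on sauce base (finishes minute 70), so it starts at minute 70 and finishes at 70 + 42 = minute 112.
For protein sear: the braise (finishes minute 112); sauce base (finishes minute 70, plus 10-minute gap → minute 80). Taking the maximum gives a start of minute 112, and it finishes at 112 + 65 = minute 177.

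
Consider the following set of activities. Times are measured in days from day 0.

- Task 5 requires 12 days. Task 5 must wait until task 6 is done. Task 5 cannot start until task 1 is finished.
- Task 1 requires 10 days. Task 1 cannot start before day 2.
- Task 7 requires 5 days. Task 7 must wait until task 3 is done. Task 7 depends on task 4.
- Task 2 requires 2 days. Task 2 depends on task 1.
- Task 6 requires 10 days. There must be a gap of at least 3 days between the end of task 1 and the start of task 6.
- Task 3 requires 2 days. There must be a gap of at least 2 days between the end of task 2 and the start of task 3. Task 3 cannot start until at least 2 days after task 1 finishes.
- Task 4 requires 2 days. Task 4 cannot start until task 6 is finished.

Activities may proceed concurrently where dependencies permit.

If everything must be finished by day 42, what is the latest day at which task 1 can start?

7

To finish by day 42, task 7 (duration 5) must start no later than day 37.
Task 3 has to be done before task 7 (must start by day 37). That means finishing by day 37, i.e. starting by 37 − 2 = day 35.
Since task 3 (must start by day 35, minus 2-day gap → day 33) depends on it, task 2 must finish by day 33. Backing off its 2-day duration gives a latest start of day 31.
Since task 7 (must start by day 37) depends on it, task 4 must finish by day 37. Backing off its 2-day duration gives a latest start of day 35.
To finish by day 42, task 5 (duration 12) must start no later than day 30.
Task 6 must finish in time for task 4 (must start by day 35); task 5 (must start by day 30). The tightest is day 30, so task 6 must start by 30 − 10 = day 20.
Task 1 has several dependents: task 2 (must start by day 31); task 3 (must start by day 35, minus 2-day gap → day 33); task 5 (must start by day 30); task 6 (must start by day 20, minus 3-day gap → day 17). The earliest of those limits is day 17, so task 1 must start by 17 − 10 = day 7.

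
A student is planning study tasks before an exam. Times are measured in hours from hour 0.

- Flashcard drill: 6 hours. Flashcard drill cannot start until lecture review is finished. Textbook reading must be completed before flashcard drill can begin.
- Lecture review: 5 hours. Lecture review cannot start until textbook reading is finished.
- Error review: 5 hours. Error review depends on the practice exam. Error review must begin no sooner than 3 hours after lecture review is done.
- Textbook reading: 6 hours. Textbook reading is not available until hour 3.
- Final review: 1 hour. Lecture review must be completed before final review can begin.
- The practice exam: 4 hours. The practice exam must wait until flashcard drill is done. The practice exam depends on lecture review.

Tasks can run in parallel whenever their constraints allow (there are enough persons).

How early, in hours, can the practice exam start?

After its own release at hour 3, textbook reading can start at hour 3 and finishes at hour 9.
Lecture review waits on textbook reading (finishes hour 9), so it starts at hour 9 and finishes at 9 + 5 = hour 14.
Flashcard drill has to wait for lecture review (finishes hour 14); textbook reading (finishes hour 9). The latest of these is hour 14, so flashcard drill runs hour 14 to 14 + 6 = hour 20.
The practice exam waits on flashcard drill (finishes hour 20); lecture review (finishes hour 14). The latest of these is hour 20, which is the earliest the practice exam can start.

20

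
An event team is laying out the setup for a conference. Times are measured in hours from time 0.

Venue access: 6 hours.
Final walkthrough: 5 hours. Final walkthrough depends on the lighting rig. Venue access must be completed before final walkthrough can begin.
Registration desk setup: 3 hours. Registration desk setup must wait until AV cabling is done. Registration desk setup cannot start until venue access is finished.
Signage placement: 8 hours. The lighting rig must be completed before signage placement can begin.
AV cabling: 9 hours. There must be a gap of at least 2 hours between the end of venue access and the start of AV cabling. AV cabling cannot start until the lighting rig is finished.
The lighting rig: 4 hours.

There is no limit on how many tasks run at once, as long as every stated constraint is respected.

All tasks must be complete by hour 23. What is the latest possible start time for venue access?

3

Nothing follows registration desk setup; the deadline of hour 23 is its only limit. It must start by 23 − 3 = hour 20.
Since registration desk setup (must start by hour 20) depends on it, AV cabling must finish by hour 20. Backing off its 9-hour duration gives a latest start of hour 11.
To finish by hour 23, final walkthrough (duration 5) must start no later than hour 18.
For venue access: AV cabling (must start by hour 11, minus 2-hour gap → hour 9); registration desk setup (must start by hour 20); final walkthrough (must start by hour 18). The most restrictive is hour 9; with a 6-hour duration, venue access must start by hour 3.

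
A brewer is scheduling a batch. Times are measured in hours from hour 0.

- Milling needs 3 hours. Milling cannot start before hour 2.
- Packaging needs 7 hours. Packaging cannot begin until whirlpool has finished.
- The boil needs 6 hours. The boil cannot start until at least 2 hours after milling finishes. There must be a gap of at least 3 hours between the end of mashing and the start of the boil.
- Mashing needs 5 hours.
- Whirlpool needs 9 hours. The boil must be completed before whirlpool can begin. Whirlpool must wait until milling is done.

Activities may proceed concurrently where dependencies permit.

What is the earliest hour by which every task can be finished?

Mashing has no prerequisites, so it starts at hour 0 and finishes at hour 5.
Milling waits on its own release at hour 2, so it starts at hour 2 and finishes at 2 + 3 = hour 5.
The boil needs all of milling (finishes hour 5, plus 2-hour gap → hour 7); mashing (finishes hour 5, plus 3-hour gap → hour 8). That puts its earliest start at hour 8; it finishes at 8 + 6 = hour 14.
Whirlpool cannot start until the boil (finishes hour 14); milling (finishes hour 5). The controlling bound is hour 14, so whirlpool finishes at 14 + 9 = hour 23.
After whirlpool (finishes hour 23), packaging can start at hour 23 and finishes at hour 30.
All tasks are finished once the last one completes. Finish times: Milling at 5, Mashing at 5, The boil at 14, Whirlpool at 23, Packaging at 30. The latest is hour 30.

30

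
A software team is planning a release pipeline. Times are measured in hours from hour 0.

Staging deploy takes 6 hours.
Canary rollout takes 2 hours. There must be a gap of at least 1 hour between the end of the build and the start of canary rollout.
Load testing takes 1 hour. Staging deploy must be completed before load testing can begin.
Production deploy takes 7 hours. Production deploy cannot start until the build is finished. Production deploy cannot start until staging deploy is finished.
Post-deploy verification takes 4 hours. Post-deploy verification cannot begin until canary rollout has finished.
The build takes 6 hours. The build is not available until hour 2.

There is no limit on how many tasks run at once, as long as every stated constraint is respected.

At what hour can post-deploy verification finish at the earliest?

15

The build cannot begin until its own release at hour 2. It runs from hour 2 to 2 + 6 = hour 8.
After the build (finishes hour 8, plus 1-hour gap → hour 9), canary rollout can start at hour 9 and finishes at hour 11.
Post-deploy verification cannot begin until canary rollout (finishes hour 11). It runs from hour 11 to 11 + 4 = hour 15.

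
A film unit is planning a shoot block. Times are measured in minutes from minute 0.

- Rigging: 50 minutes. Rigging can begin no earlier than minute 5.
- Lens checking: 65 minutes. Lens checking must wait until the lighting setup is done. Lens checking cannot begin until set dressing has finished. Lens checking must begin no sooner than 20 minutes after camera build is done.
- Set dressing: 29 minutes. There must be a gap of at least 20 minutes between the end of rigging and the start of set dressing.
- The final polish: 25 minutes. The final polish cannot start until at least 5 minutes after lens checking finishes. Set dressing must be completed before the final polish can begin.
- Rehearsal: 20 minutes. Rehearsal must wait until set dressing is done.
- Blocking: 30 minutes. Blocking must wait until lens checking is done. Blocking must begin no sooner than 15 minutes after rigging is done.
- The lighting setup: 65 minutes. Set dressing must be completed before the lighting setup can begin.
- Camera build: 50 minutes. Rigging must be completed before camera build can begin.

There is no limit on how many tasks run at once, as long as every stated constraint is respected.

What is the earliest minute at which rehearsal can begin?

After its own release at minute 5, rigging can start at minute 5 and finishes at minute 55.
Set dressing cannot begin until rigging (finishes minute 55, plus 20-minute gap → minute 75). It runs from minute 75 to 75 + 29 = minute 104.
Rehearsal waits on set dressing (finishes minute 104), so the earliest it can start is minute 104.

104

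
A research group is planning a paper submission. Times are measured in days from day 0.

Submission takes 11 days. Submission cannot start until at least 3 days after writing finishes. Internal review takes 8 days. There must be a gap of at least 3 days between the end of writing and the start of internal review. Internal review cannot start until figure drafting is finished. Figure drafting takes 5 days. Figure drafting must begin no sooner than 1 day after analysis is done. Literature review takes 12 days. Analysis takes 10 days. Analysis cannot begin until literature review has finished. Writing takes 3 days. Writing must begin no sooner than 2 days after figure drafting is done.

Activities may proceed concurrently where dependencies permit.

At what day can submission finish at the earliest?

47

Literature review can start immediately at day 0; it finishes at day 12.
Analysis waits on literature review (finishes day 12), so it starts at day 12 and finishes at 12 + 10 = day 22.
Figure drafting cannot begin until analysis (finishes day 22, plus 1-day gap → day 23). It runs from day 23 to 23 + 5 = day 28.
Writing waits on figure drafting (finishes day 28, plus 2-day gap → day 30), so it starts at day 30 and finishes at 30 + 3 = day 33.
After writing (finishes day 33, plus 3-day gap → day 36), submission can start at day 36 and finishes at day 47.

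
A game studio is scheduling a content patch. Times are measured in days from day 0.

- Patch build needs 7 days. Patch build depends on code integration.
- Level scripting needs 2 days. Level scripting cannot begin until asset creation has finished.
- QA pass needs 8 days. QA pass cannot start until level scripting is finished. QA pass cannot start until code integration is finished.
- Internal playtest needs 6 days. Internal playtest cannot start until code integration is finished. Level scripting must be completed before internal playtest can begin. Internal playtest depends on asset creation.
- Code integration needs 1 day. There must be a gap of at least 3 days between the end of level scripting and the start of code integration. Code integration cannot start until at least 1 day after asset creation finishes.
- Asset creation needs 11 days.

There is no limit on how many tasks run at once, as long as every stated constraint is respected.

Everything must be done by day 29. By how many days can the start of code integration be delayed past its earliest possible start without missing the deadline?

4

Nothing blocks asset creation, so it runs from day 0 to day 11.
After asset creation (finishes day 11), level scripting can start at day 11 and finishes at day 13.
Code integration has to wait for level scripting (finishes day 13, plus 3-day gap → day 16); asset creation (finishes day 11, plus 1-day gap → day 12). The latest of these is day 16, so code integration runs day 16 to 16 + 1 = day 17.

Working backward from the deadline:
To finish by day 29, internal playtest (duration 6) must start no later than day 23.
QA pass has no dependents, so it just needs to finish by day 29. Starting by 29 − 8 = day 21 achieves that.
Patch build has no dependents, so it just needs to finish by day 29. Starting by 29 − 7 = day 22 achieves that.
Code integration has several dependents: internal playtest (must start by day 23); QA pass (must start by day 21); patch build (must start by day 22). The earliest of those limits is day 21, so code integration must start by 21 − 1 = day 20.
So code integration can start as early as day 16 and as late as day 20, giving 20 − 16 = 4 days of slack.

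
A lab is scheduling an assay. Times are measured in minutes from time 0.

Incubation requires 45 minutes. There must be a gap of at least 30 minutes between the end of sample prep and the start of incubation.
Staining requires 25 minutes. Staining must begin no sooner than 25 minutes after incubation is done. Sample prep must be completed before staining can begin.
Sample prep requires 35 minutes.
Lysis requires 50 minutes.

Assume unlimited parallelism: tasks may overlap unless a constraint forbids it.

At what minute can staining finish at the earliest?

160

Sample prep has no prerequisites, so it starts at minute 0 and finishes at minute 35.
Incubation waits on sample prep (finishes minute 35, plus 30-minute gap → minute 65), so it starts at minute 65 and finishes at 65 + 45 = minute 110.
For staining: incubation (finishes minute 110, plus 25-minute gap → minute 135); sample prep (finishes minute 35). Taking the maximum gives a start of minute 135, and it finishes at 135 + 25 = minute 160.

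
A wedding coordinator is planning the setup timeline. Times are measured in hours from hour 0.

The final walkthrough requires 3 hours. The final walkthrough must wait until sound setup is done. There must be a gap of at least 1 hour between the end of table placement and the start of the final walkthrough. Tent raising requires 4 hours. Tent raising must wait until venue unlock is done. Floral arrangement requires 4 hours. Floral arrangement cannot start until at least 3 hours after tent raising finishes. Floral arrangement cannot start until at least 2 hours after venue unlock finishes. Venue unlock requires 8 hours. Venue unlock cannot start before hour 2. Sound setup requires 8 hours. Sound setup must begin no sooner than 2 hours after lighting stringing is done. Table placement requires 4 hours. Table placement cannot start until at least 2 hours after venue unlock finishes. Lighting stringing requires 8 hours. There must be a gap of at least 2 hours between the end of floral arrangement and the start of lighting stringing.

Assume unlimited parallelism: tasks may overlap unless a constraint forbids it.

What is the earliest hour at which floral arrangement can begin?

17

Venue unlock cannot begin until its own release at hour 2. It runs from hour 2 to 2 + 8 = hour 10.
Tent raising waits on venue unlock (finishes hour 10), so it starts at hour 10 and finishes at 10 + 4 = hour 14.
Floral arrangement waits on tent raising (finishes hour 14, plus 3-hour gap → hour 17); venue unlock (finishes hour 10, plus 2-hour gap → hour 12). The latest of these is hour 17, which is the earliest floral arrangement can start.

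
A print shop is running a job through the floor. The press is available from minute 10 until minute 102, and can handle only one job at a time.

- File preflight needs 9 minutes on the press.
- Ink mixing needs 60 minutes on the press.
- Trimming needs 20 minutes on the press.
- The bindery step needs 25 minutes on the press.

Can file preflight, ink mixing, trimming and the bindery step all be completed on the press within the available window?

No

The press window is 102 − 10 = 92 minutes.
Running back to back, the jobs need 9 + 60 + 20 + 25 = 114 minutes on the press.
Since 114 > 92, they cannot all fit.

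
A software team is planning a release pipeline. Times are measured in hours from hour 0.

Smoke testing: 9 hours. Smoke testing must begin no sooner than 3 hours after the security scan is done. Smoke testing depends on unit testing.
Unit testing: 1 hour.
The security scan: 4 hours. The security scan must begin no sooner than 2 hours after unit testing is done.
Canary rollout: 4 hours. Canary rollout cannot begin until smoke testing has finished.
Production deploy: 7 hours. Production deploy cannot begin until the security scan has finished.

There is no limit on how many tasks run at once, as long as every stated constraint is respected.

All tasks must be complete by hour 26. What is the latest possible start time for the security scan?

6

Canary rollout must finish by hour 26; it takes 4 hours, so it must start by 26 − 4 = hour 22.
Smoke testing feeds into canary rollout (must start by hour 22); so smoke testing must finish by hour 22 and therefore start by hour 13.
Production deploy has no dependents, so it just needs to finish by hour 26. Starting by 26 − 7 = hour 19 achieves that.
The security scan must finish in time for smoke testing (must start by hour 13, minus 3-hour gap → hour 10); production deploy (must start by hour 19). The tightest is hour 10, so the security scan must start by 10 − 4 = hour 6.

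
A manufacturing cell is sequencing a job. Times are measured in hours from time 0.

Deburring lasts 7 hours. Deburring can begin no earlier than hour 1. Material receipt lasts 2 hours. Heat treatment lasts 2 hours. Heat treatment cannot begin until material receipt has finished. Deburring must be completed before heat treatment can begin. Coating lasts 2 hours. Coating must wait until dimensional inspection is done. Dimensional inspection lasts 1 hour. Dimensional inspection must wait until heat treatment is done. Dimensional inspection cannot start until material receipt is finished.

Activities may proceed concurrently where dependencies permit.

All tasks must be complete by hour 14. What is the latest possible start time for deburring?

To finish by hour 14, coating (duration 2) must start no later than hour 12.
Dimensional inspection has to be done before coating (must start by hour 12). That means finishing by hour 12, i.e. starting by 12 − 1 = hour 11.
Heat treatment feeds into dimensional inspection (must start by hour 11); so heat treatment must finish by hour 11 and therefore start by hour 9.
Deburring must finish before heat treatment (must start by hour 9). With a 7-hour duration, deburring must start by 9 − 7 = hour 2.

2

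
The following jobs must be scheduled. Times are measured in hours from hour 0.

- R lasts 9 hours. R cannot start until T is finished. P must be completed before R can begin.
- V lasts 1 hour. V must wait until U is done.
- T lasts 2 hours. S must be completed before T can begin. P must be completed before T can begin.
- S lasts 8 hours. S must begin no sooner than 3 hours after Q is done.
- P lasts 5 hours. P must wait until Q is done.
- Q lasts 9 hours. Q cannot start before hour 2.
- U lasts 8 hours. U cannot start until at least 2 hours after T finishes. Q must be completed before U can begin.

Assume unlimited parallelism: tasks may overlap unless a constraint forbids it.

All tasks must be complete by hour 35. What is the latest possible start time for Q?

2

To finish by hour 35, R (duration 9) must start no later than hour 26.
Nothing follows V; the deadline of hour 35 is its only limit. It must start by 35 − 1 = hour 34.
Since V (must start by hour 34) depends on it, U must finish by hour 34. Backing off its 8-hour duration gives a latest start of hour 26.
For T: R (must start by hour 26); U (must start by hour 26, minus 2-hour gap → hour 24). The most restrictive is hour 24; with a 2-hour duration, T must start by hour 22.
For P: R (must start by hour 26); T (must start by hour 22). The most restrictive is hour 22; with a 5-hour duration, P must start by hour 17.
Since T (must start by hour 22) depends on it, S must finish by hour 22. Backing off its 8-hour duration gives a latest start of hour 14.
Q has several dependents: P (must start by hour 17); S (must start by hour 14, minus 3-hour gap → hour 11); U (must start by hour 26). The earliest of those limits is hour 11, so Q must start by 11 − 9 = hour 2.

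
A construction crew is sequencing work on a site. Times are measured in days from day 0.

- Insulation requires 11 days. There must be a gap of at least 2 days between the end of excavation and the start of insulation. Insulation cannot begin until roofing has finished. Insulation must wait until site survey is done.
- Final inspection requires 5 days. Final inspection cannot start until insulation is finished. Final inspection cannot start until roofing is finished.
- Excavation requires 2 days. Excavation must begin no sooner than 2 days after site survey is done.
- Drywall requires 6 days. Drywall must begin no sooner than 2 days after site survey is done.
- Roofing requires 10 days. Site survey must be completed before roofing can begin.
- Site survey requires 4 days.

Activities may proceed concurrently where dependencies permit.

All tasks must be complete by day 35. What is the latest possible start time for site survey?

To finish by day 35, final inspection (duration 5) must start no later than day 30.
Since final inspection (must start by day 30) depends on it, insulation must finish by day 30. Backing off its 11-day duration gives a latest start of day 19.
Excavation feeds into insulation (must start by day 19, minus 2-day gap → day 17); so excavation must finish by day 17 and therefore start by day 15.
For roofing: insulation (must start by day 19); final inspection (must start by day 30). The most restrictive is day 19; with a 10-day duration, roofing must start by day 9.
Nothing follows drywall; the deadline of day 35 is its only limit. It must start by 35 − 6 = day 29.
For site survey: excavation (must start by day 15, minus 2-day gap → day 13); roofing (must start by day 9); insulation (must start by day 19); drywall (must start by day 29, minus 2-day gap → day 27). The most restrictive is day 9; with a 4-day duration, site survey must start by day 5.

5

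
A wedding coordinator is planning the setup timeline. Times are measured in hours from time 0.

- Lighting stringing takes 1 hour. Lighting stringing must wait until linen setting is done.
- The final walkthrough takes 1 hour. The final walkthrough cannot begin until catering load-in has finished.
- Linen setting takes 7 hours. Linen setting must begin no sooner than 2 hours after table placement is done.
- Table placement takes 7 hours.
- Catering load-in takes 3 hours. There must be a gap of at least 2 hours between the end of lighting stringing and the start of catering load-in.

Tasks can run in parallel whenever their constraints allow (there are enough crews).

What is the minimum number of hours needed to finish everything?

23

Table placement can start immediately at hour 0; it finishes at hour 7.
Linen setting cannot begin until table placement (finishes hour 7, plus 2-hour gap → hour 9). It runs from hour 9 to 9 + 7 = hour 16.
Lighting stringing waits on linen setting (finishes hour 16), so it starts at hour 16 and finishes at 16 + 1 = hour 17.
Catering load-in cannot begin until lighting stringing (finishes hour 17, plus 2-hour gap → hour 19). It runs from hour 19 to 19 + 3 = hour 22.
The final walkthrough waits on catering load-in (finishes hour 22), so it starts at hour 22 and finishes at 22 + 1 = hour 23.
All tasks are finished once the last one completes. Finish times: Table placement at 7, Linen setting at 16, Lighting stringing at 17, Catering load-in at 22, The final walkthrough at 23. The latest is hour 23.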